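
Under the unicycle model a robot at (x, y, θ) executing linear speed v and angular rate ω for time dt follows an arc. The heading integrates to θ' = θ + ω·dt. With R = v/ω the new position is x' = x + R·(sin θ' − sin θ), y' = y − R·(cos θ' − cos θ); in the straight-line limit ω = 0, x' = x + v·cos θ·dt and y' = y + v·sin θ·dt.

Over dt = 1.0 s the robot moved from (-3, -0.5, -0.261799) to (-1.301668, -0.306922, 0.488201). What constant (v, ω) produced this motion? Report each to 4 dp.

v = 1.7500, ω = 0.7500

Δθ = 0.488201 − -0.261799 = 0.750000
ω = Δθ/dt = 0.750000/1.0 = 0.7500
R = Δx/(sin θ' − sin θ) = 2.3333
v = R·ω = 2.3333·0.7500 = 1.7500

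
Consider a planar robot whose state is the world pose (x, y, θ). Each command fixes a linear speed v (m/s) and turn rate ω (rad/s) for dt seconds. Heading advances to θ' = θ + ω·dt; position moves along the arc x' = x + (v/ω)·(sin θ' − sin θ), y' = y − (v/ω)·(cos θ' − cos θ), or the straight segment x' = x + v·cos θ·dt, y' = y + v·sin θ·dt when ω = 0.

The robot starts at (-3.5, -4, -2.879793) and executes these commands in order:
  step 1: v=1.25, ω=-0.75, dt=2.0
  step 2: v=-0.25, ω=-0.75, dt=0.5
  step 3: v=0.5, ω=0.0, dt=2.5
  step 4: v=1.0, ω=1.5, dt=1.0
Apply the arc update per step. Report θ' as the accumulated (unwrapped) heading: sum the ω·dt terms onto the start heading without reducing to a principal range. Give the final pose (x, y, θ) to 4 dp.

(-6.0265, -1.1177, -3.2548)

step 1: θ'=-4.3798 (R=-1.6667) → pose (-5.5067, -2.9343, -4.3798)
step 2: θ'=-4.7548 (R=0.3333) → pose (-5.4887, -3.0572, -4.7548)
step 3: θ'=-4.7548 (straight) → pose (-5.4357, -1.8084, -4.7548)
step 4: θ'=-3.2548 (R=0.6667) → pose (-6.0265, -1.1177, -3.2548)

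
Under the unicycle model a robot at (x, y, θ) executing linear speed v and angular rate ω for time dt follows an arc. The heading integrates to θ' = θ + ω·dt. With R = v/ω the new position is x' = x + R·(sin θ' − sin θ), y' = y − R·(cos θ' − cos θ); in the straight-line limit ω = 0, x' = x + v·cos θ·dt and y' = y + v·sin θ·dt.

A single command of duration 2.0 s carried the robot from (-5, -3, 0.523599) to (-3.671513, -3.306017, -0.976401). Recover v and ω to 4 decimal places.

v = 0.7500, ω = -0.7500

Δθ = -0.976401 − 0.523599 = -1.500000
ω = Δθ/dt = -1.500000/2.0 = -0.7500
R = Δx/(sin θ' − sin θ) = -1.0000
v = R·ω = -1.0000·-0.7500 = 0.7500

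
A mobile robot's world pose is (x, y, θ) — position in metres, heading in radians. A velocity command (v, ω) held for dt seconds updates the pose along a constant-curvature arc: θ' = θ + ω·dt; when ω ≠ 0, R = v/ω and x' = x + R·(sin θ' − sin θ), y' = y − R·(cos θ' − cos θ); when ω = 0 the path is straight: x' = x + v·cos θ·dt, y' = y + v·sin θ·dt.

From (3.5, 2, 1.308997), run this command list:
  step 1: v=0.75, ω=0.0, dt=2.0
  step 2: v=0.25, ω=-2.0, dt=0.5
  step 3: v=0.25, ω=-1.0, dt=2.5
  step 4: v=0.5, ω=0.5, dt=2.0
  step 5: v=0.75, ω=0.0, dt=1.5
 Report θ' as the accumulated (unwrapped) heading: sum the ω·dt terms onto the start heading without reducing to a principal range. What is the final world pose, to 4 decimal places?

(4.5525, 1.1554, -1.1910)

step 1: θ'=1.3090 (straight) → pose (3.8882, 3.4489, 1.3090)
step 2: θ'=0.3090 (R=-0.1250) → pose (3.9710, 3.5356, 0.3090)
step 3: θ'=-2.1910 (R=-0.2500) → pose (4.2504, 3.1522, -2.1910)
step 4: θ'=-1.1910 (R=1.0000) → pose (4.1354, 2.2002, -1.1910)
step 5: θ'=-1.1910 (straight) → pose (4.5525, 1.1554, -1.1910)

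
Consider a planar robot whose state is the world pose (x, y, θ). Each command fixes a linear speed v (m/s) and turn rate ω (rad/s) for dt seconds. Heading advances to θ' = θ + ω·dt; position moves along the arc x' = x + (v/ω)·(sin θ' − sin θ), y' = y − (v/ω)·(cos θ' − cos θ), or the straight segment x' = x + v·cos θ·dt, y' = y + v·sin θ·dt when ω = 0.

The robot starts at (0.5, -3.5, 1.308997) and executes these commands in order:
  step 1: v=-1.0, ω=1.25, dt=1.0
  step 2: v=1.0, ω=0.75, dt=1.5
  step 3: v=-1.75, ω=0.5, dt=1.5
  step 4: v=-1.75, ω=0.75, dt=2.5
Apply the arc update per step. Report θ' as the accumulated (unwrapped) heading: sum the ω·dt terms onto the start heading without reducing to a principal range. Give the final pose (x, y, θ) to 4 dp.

(-1.3344, 0.6631, 6.3090)

step 1: θ'=2.5590 (R=-0.8000) → pose (0.8326, -4.3751, 2.5590)
step 2: θ'=3.6840 (R=1.3333) → pose (-0.5893, -4.3465, 3.6840)
step 3: θ'=4.4340 (R=-3.5000) → pose (0.9693, -2.3107, 4.4340)
step 4: θ'=6.3090 (R=-2.3333) → pose (-1.3344, 0.6631, 6.3090)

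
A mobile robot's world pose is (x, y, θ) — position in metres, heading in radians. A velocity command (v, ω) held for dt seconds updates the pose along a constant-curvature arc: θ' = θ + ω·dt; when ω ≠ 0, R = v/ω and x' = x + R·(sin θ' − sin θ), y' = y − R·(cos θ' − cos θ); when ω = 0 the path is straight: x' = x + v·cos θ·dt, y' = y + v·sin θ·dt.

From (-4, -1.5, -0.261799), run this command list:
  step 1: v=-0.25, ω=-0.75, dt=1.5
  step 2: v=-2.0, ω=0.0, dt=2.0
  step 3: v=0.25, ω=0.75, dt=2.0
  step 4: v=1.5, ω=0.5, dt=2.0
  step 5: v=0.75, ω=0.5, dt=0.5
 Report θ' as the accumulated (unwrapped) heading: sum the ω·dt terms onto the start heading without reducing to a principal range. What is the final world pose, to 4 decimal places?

step 1: θ'=-1.3868 (R=0.3333) → pose (-4.2414, -1.2390, -1.3868)
step 2: θ'=-1.3868 (straight) → pose (-4.9733, 2.6935, -1.3868)
step 3: θ'=0.1132 (R=0.3333) → pose (-4.6079, 2.4233, 0.1132)
step 4: θ'=1.1132 (R=3.0000) → pose (-2.2554, 4.0787, 1.1132)
step 5: θ'=1.3632 (R=1.5000) → pose (-2.1333, 4.4322, 1.3632)

(-2.1333, 4.4322, 1.3632)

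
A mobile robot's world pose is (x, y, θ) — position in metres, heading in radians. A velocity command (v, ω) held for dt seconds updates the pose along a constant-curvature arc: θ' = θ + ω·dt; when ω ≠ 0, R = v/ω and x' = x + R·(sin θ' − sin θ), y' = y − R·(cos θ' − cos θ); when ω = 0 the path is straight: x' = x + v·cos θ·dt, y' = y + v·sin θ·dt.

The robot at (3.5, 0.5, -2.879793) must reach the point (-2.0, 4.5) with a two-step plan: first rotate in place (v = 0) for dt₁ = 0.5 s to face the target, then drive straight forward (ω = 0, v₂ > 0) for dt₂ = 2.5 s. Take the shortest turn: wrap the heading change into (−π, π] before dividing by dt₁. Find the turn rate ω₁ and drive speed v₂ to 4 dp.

heading to target = atan2(4.5−0.5, -2−3.5) = 2.5128
Δθ = wrap(2.5128 − -2.8798) = -0.8906; ω₁ = Δθ/dt₁ = -1.7812
distance = √((-2−3.5)² + (4.5−0.5)²) = 6.8007; v₂ = distance/dt₂ = 2.7203

ω₁ = -1.7812, v₂ = 2.7203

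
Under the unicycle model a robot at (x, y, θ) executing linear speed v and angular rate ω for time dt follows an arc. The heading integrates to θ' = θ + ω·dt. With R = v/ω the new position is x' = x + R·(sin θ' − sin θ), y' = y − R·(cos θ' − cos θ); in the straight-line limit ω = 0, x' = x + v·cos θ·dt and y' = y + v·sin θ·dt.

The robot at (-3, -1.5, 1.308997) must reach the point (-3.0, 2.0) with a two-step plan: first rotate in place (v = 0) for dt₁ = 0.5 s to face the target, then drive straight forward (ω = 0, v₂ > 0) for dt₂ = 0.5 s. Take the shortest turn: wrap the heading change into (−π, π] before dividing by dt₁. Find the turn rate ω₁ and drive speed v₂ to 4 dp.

heading to target = atan2(2−-1.5, -3−-3) = 1.5708
Δθ = wrap(1.5708 − 1.3090) = 0.2618; ω₁ = Δθ/dt₁ = 0.5236
distance = √((-3−-3)² + (2−-1.5)²) = 3.5000; v₂ = distance/dt₂ = 7.0000

ω₁ = 0.5236, v₂ = 7.0000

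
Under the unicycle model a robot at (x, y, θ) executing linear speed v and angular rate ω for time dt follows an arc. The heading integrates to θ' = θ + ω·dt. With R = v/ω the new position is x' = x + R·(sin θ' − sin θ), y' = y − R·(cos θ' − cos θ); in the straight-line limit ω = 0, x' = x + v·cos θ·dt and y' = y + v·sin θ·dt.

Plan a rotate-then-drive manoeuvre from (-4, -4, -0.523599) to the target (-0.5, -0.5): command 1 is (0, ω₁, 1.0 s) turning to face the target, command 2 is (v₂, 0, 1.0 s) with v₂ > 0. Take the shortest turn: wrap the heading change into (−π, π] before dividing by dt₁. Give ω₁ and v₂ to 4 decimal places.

heading to target = atan2(-0.5−-4, -0.5−-4) = 0.7854
Δθ = wrap(0.7854 − -0.5236) = 1.3090; ω₁ = Δθ/dt₁ = 1.3090
distance = √((-0.5−-4)² + (-0.5−-4)²) = 4.9497; v₂ = distance/dt₂ = 4.9497

ω₁ = 1.3090, v₂ = 4.9497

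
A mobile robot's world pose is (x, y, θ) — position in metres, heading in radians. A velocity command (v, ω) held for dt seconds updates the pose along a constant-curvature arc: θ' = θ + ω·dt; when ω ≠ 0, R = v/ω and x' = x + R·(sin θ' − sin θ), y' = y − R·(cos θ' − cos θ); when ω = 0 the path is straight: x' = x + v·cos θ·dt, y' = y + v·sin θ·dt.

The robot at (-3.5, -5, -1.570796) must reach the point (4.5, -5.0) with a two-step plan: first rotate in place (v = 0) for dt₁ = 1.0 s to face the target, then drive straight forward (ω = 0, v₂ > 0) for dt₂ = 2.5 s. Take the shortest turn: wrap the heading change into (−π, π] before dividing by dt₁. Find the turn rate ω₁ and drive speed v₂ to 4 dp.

ω₁ = 1.5708, v₂ = 3.2000

heading to target = atan2(-5−-5, 4.5−-3.5) = 0.0000
Δθ = wrap(0.0000 − -1.5708) = 1.5708; ω₁ = Δθ/dt₁ = 1.5708
distance = √((4.5−-3.5)² + (-5−-5)²) = 8.0000; v₂ = distance/dt₂ = 3.2000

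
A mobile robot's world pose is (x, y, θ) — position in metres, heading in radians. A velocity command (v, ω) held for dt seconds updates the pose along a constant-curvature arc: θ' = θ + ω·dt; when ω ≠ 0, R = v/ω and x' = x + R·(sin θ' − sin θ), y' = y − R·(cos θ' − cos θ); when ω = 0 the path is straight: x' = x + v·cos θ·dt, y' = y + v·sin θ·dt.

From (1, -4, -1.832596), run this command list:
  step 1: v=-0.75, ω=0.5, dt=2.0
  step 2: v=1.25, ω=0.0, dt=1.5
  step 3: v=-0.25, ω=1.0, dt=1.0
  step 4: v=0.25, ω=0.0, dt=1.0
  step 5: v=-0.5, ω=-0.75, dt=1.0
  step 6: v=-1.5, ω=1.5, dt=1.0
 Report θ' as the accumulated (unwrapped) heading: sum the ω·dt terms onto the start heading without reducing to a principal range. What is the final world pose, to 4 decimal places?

(0.1203, -3.9958, 0.9174)

step 1: θ'=-0.8326 (R=-1.5000) → pose (0.6606, -2.6023, -0.8326)
step 2: θ'=-0.8326 (straight) → pose (1.9224, -3.9892, -0.8326)
step 3: θ'=0.1674 (R=-0.2500) → pose (1.6959, -3.9110, 0.1674)
step 4: θ'=0.1674 (straight) → pose (1.9424, -3.8693, 0.1674)
step 5: θ'=-0.5826 (R=0.6667) → pose (1.4645, -3.7687, -0.5826)
step 6: θ'=0.9174 (R=-1.0000) → pose (0.1203, -3.9958, 0.9174)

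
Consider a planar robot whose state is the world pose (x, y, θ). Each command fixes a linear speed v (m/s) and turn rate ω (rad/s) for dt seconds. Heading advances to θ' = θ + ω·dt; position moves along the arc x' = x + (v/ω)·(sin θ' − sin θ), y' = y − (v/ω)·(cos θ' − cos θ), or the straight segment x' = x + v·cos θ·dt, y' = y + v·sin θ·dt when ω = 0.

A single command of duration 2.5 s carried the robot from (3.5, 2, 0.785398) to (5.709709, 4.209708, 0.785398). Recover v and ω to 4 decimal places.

v = 1.2500, ω = 0.0000

Δθ = 0.785398 − 0.785398 = 0.000000
ω = Δθ/dt = 0.000000/2.5 = 0.0000
ω = 0 → v = (Δx·cos θ + Δy·sin θ)/dt = 1.2500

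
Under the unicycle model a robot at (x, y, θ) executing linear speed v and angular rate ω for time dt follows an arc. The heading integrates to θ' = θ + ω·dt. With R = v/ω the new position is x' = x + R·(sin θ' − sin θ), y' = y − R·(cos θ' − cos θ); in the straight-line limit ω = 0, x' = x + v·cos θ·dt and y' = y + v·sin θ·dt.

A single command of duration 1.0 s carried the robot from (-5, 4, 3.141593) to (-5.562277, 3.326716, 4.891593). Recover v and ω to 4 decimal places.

v = 1.0000, ω = 1.7500

Δθ = 4.891593 − 3.141593 = 1.750000
ω = Δθ/dt = 1.750000/1.0 = 1.7500
R = −Δy/(cos θ' − cos θ) = 0.5714
v = R·ω = 0.5714·1.7500 = 1.0000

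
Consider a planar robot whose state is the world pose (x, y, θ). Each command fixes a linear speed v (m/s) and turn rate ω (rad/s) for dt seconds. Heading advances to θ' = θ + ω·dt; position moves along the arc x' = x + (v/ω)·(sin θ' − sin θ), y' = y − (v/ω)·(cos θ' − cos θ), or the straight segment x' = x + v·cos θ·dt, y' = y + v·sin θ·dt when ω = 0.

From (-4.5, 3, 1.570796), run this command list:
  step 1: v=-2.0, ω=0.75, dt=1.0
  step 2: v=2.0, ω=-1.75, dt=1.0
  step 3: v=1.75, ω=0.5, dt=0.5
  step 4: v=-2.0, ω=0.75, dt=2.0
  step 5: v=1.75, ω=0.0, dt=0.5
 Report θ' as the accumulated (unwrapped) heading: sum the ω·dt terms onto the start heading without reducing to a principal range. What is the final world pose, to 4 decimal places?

step 1: θ'=2.3208 (R=-2.6667) → pose (-3.7845, 1.1823, 2.3208)
step 2: θ'=0.5708 (R=-1.1429) → pose (-3.5658, 2.9230, 0.5708)
step 3: θ'=0.8208 (R=3.5000) → pose (-2.8959, 3.4824, 0.8208)
step 4: θ'=2.3208 (R=-2.6667) → pose (-2.8959, -0.1530, 2.3208)
step 5: θ'=2.3208 (straight) → pose (-3.4924, 0.4872, 2.3208)

(-3.4924, 0.4872, 2.3208)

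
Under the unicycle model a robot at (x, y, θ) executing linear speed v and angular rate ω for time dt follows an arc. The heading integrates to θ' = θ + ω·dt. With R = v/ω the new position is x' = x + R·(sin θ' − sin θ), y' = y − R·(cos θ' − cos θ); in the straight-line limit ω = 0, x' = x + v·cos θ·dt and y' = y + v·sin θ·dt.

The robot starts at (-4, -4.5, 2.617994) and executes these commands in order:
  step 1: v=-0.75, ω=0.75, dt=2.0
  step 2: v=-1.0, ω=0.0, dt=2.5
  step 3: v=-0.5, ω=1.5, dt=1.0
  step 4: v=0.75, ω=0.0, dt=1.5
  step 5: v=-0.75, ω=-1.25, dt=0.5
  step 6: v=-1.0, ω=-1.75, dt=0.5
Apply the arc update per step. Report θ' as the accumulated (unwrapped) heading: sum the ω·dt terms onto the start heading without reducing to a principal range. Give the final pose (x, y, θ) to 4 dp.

(-0.5873, -1.5840, 4.1180)

step 1: θ'=4.1180 (R=-1.0000) → pose (-2.6715, -4.1940, 4.1180)
step 2: θ'=4.1180 (straight) → pose (-1.2715, -2.1228, 4.1180)
step 3: θ'=5.6180 (R=-0.3333) → pose (-1.3419, -1.6738, 5.6180)
step 4: θ'=5.6180 (straight) → pose (-0.4568, -2.3682, 5.6180)
step 5: θ'=4.9930 (R=0.6000) → pose (-0.6630, -2.0623, 4.9930)
step 6: θ'=4.1180 (R=0.5714) → pose (-0.5873, -1.5840, 4.1180)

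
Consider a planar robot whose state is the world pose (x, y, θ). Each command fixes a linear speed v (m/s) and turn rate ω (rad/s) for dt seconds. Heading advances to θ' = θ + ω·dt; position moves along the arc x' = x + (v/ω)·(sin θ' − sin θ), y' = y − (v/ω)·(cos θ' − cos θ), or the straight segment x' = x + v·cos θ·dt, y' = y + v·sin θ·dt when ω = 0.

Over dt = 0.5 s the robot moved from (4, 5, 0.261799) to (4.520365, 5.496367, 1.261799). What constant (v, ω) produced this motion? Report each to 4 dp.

Δθ = 1.261799 − 0.261799 = 1.000000
ω = Δθ/dt = 1.000000/0.5 = 2.0000
R = Δx/(sin θ' − sin θ) = 0.7500
v = R·ω = 0.7500·2.0000 = 1.5000

v = 1.5000, ω = 2.0000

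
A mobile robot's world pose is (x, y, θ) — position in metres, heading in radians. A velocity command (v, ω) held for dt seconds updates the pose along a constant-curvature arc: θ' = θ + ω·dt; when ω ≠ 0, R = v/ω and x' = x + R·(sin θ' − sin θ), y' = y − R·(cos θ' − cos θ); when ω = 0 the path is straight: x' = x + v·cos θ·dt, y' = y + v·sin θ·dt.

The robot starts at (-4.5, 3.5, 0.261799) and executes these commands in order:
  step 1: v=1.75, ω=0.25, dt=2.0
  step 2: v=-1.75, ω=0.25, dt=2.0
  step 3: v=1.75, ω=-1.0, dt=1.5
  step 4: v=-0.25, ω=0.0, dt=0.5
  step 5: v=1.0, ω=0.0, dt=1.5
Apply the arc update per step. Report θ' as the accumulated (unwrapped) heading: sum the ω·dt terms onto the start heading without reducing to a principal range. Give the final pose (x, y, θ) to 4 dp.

(0.0992, 3.1038, -0.2382)

step 1: θ'=0.7618 (R=7.0000) → pose (-1.4802, 5.1963, 0.7618)
step 2: θ'=1.2618 (R=-7.0000) → pose (-3.3171, 2.2599, 1.2618)
step 3: θ'=-0.2382 (R=-1.7500) → pose (-1.2370, 3.4283, -0.2382)
step 4: θ'=-0.2382 (straight) → pose (-1.3585, 3.4578, -0.2382)
step 5: θ'=-0.2382 (straight) → pose (0.0992, 3.1038, -0.2382)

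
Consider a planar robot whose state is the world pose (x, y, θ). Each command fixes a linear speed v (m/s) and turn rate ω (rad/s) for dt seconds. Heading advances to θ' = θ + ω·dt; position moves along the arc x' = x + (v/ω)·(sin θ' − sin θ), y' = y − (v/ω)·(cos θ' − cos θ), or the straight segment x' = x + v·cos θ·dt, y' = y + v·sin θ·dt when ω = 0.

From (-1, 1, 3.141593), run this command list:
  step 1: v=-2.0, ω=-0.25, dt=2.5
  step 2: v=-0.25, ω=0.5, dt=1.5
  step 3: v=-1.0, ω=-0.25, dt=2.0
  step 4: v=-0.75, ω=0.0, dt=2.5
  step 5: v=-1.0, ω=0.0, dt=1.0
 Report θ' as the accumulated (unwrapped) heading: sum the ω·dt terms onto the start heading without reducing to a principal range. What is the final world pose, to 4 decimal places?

(8.6747, -1.9027, 2.7666)

step 1: θ'=2.5166 (R=8.0000) → pose (3.6808, -0.5123, 2.5166)
step 2: θ'=3.2666 (R=-0.5000) → pose (4.0357, -0.6029, 3.2666)
step 3: θ'=2.7666 (R=4.0000) → pose (5.9995, -0.8497, 2.7666)
step 4: θ'=2.7666 (straight) → pose (7.7442, -1.5364, 2.7666)
step 5: θ'=2.7666 (straight) → pose (8.6747, -1.9027, 2.7666)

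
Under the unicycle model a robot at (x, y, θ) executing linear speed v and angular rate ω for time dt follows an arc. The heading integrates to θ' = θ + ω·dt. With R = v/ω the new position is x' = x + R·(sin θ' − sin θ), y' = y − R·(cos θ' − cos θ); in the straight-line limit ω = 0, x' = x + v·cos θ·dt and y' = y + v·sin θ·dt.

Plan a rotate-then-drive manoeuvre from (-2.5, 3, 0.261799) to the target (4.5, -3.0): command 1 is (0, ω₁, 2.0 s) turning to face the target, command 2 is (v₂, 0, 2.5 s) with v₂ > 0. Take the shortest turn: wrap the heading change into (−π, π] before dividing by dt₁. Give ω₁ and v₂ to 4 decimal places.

heading to target = atan2(-3−3, 4.5−-2.5) = -0.7086
Δθ = wrap(-0.7086 − 0.2618) = -0.9704; ω₁ = Δθ/dt₁ = -0.4852
distance = √((4.5−-2.5)² + (-3−3)²) = 9.2195; v₂ = distance/dt₂ = 3.6878

ω₁ = -0.4852, v₂ = 3.6878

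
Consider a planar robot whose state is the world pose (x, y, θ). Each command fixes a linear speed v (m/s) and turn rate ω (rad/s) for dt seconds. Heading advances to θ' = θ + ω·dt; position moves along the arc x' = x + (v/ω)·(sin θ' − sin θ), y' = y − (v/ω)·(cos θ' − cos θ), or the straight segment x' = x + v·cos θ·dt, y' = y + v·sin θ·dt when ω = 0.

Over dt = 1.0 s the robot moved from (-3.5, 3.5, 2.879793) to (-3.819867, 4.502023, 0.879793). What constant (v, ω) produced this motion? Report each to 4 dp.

Δθ = 0.879793 − 2.879793 = -2.000000
ω = Δθ/dt = -2.000000/1.0 = -2.0000
R = −Δy/(cos θ' − cos θ) = -0.6250
v = R·ω = -0.6250·-2.0000 = 1.2500

v = 1.2500, ω = -2.0000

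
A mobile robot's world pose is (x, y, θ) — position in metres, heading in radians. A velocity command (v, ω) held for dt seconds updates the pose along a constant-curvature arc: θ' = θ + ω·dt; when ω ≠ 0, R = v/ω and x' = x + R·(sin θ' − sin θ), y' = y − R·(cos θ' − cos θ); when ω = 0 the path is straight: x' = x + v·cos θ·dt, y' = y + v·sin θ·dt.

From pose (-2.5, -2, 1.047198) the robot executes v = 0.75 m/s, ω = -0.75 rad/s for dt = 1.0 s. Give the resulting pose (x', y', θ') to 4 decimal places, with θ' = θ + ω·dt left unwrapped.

θ' = 1.0472 + -0.75·1.0 = 0.2972
R = v/ω = 0.75/-0.75 = -1.0000
x' = -2.5 + -1.0000·(sin 0.2972 − sin 1.0472) = -1.9268
y' = -2 − -1.0000·(cos 0.2972 − cos 1.0472) = -1.5438

(-1.9268, -1.5438, 0.2972)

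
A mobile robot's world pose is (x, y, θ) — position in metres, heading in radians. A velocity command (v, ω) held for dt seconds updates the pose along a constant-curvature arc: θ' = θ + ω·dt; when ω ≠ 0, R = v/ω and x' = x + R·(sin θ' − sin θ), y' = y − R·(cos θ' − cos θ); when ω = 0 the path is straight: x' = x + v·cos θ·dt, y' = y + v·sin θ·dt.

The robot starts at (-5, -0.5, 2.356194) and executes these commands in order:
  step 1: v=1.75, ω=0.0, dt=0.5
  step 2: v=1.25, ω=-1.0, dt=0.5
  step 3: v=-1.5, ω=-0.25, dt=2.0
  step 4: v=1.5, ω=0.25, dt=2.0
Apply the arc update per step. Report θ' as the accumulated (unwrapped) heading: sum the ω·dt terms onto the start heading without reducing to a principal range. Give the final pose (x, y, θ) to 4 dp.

(-5.9343, 0.6507, 1.8562)

step 1: θ'=2.3562 (straight) → pose (-5.6187, 0.1187, 2.3562)
step 2: θ'=1.8562 (R=-1.2500) → pose (-5.9343, 0.6507, 1.8562)
step 3: θ'=1.3562 (R=6.0000) → pose (-5.8292, -2.3163, 1.3562)
step 4: θ'=1.8562 (R=6.0000) → pose (-5.9343, 0.6507, 1.8562)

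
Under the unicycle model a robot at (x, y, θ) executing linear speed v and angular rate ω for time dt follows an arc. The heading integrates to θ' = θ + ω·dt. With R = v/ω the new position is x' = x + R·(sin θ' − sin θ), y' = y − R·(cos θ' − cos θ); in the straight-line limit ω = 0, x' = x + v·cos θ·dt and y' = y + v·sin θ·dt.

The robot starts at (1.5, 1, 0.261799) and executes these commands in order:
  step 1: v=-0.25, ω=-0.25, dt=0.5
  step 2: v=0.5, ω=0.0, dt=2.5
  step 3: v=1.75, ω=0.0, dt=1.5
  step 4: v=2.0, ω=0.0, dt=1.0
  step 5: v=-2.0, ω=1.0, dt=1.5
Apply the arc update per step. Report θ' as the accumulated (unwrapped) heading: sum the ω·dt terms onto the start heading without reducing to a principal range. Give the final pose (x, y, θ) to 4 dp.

(5.4748, -0.3368, 1.6368)

step 1: θ'=0.1368 (R=1.0000) → pose (1.3776, 0.9753, 0.1368)
step 2: θ'=0.1368 (straight) → pose (2.6159, 1.1457, 0.1368)
step 3: θ'=0.1368 (straight) → pose (5.2164, 1.5037, 0.1368)
step 4: θ'=0.1368 (straight) → pose (7.1977, 1.7765, 0.1368)
step 5: θ'=1.6368 (R=-2.0000) → pose (5.4748, -0.3368, 1.6368)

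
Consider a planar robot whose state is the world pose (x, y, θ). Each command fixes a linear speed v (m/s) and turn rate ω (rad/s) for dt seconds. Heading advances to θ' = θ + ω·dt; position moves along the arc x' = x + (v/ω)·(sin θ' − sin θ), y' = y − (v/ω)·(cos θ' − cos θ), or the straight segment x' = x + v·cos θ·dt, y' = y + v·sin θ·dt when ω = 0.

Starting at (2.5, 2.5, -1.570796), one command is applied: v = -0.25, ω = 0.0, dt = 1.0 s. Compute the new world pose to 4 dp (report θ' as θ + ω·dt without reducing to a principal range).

(2.5000, 2.7500, -1.5708)

θ' = -1.5708 + 0.0·1.0 = -1.5708
ω = 0 → straight: x' = 2.5 + -0.25·cos(-1.5708)·1.0 = 2.5000
y' = 2.5 + -0.25·sin(-1.5708)·1.0 = 2.7500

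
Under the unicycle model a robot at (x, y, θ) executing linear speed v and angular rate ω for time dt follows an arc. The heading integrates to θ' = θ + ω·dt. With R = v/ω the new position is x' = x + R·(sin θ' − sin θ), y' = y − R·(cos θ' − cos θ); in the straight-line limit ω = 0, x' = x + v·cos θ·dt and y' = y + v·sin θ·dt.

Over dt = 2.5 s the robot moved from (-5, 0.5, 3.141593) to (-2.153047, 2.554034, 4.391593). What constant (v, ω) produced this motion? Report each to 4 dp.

v = -1.5000, ω = 0.5000

Δθ = 4.391593 − 3.141593 = 1.250000
ω = Δθ/dt = 1.250000/2.5 = 0.5000
R = Δx/(sin θ' − sin θ) = -3.0000
v = R·ω = -3.0000·0.5000 = -1.5000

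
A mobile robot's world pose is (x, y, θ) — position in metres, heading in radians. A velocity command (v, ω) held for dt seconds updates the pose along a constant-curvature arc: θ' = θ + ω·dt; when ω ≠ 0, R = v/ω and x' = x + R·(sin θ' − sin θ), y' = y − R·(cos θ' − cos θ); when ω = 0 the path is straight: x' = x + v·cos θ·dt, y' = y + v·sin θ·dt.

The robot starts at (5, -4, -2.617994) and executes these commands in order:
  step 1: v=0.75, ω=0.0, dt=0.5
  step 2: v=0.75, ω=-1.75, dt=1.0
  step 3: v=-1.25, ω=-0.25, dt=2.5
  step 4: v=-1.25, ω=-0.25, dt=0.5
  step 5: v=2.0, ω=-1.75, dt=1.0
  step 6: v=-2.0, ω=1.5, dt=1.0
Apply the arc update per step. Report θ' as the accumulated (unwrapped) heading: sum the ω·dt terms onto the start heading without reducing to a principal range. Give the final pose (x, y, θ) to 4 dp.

step 1: θ'=-2.6180 (straight) → pose (4.6752, -4.1875, -2.6180)
step 2: θ'=-4.3680 (R=-0.4286) → pose (4.0575, -3.9610, -4.3680)
step 3: θ'=-4.9930 (R=5.0000) → pose (4.1556, -7.0339, -4.9930)
step 4: θ'=-5.1180 (R=5.0000) → pose (3.9455, -7.6221, -5.1180)
step 5: θ'=-6.8680 (R=-1.1429) → pose (5.6265, -7.1201, -6.8680)
step 6: θ'=-5.3680 (R=-1.3333) → pose (3.8335, -7.4190, -5.3680)

(3.8335, -7.4190, -5.3680)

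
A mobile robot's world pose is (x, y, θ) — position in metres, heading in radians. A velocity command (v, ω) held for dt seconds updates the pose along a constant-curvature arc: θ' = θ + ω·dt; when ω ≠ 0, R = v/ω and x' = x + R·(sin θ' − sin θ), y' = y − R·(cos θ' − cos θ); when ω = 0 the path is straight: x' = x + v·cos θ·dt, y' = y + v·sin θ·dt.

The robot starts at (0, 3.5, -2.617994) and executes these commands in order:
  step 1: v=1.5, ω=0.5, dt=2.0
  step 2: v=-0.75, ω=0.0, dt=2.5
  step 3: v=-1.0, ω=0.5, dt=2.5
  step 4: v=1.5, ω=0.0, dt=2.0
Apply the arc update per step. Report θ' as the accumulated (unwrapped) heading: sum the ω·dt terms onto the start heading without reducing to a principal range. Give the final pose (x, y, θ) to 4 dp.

step 1: θ'=-1.6180 (R=3.0000) → pose (-1.4967, 1.0435, -1.6180)
step 2: θ'=-1.6180 (straight) → pose (-1.4082, 2.9164, -1.6180)
step 3: θ'=-0.3680 (R=-2.0000) → pose (-2.6865, 4.8768, -0.3680)
step 4: θ'=-0.3680 (straight) → pose (0.1127, 3.7976, -0.3680)

(0.1127, 3.7976, -0.3680)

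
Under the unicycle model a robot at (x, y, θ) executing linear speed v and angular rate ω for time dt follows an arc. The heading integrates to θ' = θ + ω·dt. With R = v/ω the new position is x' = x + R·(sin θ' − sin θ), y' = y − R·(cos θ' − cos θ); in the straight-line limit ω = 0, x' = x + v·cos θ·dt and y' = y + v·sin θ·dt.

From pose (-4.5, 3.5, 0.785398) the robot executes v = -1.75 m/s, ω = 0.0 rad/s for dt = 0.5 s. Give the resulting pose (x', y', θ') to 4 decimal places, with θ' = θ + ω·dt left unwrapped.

(-5.1187, 2.8813, 0.7854)

θ' = 0.7854 + 0.0·0.5 = 0.7854
ω = 0 → straight: x' = -4.5 + -1.75·cos(0.7854)·0.5 = -5.1187
y' = 3.5 + -1.75·sin(0.7854)·0.5 = 2.8813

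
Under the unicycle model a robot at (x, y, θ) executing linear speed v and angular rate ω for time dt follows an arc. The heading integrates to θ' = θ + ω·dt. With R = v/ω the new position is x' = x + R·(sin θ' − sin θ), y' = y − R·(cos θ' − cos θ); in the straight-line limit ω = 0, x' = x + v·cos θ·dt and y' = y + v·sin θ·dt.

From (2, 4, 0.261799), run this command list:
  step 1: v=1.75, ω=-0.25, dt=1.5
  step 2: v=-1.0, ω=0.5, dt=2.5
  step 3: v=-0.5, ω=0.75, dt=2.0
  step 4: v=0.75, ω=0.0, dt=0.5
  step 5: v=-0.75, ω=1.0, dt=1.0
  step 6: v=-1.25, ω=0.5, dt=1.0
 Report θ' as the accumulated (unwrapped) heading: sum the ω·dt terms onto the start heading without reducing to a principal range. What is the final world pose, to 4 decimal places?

step 1: θ'=-0.1132 (R=-7.0000) → pose (4.6024, 4.1937, -0.1132)
step 2: θ'=1.1368 (R=-2.0000) → pose (2.5619, 3.0475, 1.1368)
step 3: θ'=2.6368 (R=-0.6667) → pose (2.8444, 2.1837, 2.6368)
step 4: θ'=2.6368 (straight) → pose (2.5162, 2.3650, 2.6368)
step 5: θ'=3.6368 (R=-0.7500) → pose (3.2353, 2.3616, 3.6368)
step 6: θ'=4.1368 (R=-2.5000) → pose (4.1444, 3.2004, 4.1368)

(4.1444, 3.2004, 4.1368)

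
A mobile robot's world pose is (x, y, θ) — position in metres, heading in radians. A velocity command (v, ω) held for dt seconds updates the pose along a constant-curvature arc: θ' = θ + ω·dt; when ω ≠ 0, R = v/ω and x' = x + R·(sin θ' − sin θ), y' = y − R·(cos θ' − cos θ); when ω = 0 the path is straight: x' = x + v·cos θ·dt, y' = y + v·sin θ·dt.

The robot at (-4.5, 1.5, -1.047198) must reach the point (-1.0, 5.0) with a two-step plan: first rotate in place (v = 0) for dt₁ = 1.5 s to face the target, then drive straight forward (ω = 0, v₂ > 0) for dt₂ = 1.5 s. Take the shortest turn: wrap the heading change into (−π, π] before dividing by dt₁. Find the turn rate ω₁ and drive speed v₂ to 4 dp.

ω₁ = 1.2217, v₂ = 3.2998

heading to target = atan2(5−1.5, -1−-4.5) = 0.7854
Δθ = wrap(0.7854 − -1.0472) = 1.8326; ω₁ = Δθ/dt₁ = 1.2217
distance = √((-1−-4.5)² + (5−1.5)²) = 4.9497; v₂ = distance/dt₂ = 3.2998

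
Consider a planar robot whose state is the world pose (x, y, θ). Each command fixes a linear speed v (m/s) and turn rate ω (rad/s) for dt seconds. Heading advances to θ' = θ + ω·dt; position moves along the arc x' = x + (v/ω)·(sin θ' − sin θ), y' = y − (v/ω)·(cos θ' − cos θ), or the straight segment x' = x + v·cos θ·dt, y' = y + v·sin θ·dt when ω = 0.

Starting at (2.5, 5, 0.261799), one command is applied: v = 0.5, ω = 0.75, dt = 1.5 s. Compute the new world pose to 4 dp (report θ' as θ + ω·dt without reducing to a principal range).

(2.9829, 5.5220, 1.3868)

θ' = 0.2618 + 0.75·1.5 = 1.3868
R = v/ω = 0.5/0.75 = 0.6667
x' = 2.5 + 0.6667·(sin 1.3868 − sin 0.2618) = 2.9829
y' = 5 − 0.6667·(cos 1.3868 − cos 0.2618) = 5.5220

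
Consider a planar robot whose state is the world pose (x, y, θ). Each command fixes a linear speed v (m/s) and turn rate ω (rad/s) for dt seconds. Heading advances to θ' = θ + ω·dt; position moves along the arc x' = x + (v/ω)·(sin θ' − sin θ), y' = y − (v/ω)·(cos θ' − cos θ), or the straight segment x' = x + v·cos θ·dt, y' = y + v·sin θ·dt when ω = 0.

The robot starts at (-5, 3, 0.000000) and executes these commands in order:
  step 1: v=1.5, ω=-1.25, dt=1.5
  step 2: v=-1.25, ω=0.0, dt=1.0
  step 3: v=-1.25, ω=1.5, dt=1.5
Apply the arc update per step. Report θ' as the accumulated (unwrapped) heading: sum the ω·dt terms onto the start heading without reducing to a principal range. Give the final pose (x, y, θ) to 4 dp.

step 1: θ'=-1.8750 (R=-1.2000) → pose (-3.8551, 1.4406, -1.8750)
step 2: θ'=-1.8750 (straight) → pose (-3.4807, 2.6332, -1.8750)
step 3: θ'=0.3750 (R=-0.8333) → pose (-4.5810, 3.6582, 0.3750)

(-4.5810, 3.6582, 0.3750)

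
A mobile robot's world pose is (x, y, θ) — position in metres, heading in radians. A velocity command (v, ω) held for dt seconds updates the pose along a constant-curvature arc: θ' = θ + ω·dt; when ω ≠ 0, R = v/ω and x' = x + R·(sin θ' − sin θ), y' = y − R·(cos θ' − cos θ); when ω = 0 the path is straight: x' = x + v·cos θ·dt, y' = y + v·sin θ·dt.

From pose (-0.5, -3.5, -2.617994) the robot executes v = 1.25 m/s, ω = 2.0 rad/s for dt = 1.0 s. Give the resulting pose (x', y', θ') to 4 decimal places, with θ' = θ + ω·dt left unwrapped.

θ' = -2.6180 + 2.0·1.0 = -0.6180
R = v/ω = 1.25/2.0 = 0.6250
x' = -0.5 + 0.6250·(sin -0.6180 − sin -2.6180) = -0.5496
y' = -3.5 − 0.6250·(cos -0.6180 − cos -2.6180) = -4.5507

(-0.5496, -4.5507, -0.6180)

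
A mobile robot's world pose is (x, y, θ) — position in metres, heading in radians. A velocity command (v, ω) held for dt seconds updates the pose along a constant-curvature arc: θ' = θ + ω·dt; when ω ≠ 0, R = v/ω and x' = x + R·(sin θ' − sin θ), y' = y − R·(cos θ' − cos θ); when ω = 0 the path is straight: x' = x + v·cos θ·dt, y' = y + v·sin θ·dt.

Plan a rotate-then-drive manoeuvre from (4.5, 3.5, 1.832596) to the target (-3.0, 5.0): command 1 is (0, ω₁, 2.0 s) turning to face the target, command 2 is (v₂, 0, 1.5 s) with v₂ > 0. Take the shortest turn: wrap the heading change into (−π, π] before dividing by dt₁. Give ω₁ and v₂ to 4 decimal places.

ω₁ = 0.5558, v₂ = 5.0990

heading to target = atan2(5−3.5, -3−4.5) = 2.9442
Δθ = wrap(2.9442 − 1.8326) = 1.1116; ω₁ = Δθ/dt₁ = 0.5558
distance = √((-3−4.5)² + (5−3.5)²) = 7.6485; v₂ = distance/dt₂ = 5.0990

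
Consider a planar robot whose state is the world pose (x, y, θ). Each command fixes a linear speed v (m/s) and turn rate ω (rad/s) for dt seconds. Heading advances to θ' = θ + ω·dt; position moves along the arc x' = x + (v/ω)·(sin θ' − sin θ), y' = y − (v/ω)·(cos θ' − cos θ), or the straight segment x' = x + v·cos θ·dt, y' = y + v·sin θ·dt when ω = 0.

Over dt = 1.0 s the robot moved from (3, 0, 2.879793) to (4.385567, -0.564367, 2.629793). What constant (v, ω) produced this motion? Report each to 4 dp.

Δθ = 2.629793 − 2.879793 = -0.250000
ω = Δθ/dt = -0.250000/1.0 = -0.2500
R = Δx/(sin θ' − sin θ) = 6.0000
v = R·ω = 6.0000·-0.2500 = -1.5000

v = -1.5000, ω = -0.2500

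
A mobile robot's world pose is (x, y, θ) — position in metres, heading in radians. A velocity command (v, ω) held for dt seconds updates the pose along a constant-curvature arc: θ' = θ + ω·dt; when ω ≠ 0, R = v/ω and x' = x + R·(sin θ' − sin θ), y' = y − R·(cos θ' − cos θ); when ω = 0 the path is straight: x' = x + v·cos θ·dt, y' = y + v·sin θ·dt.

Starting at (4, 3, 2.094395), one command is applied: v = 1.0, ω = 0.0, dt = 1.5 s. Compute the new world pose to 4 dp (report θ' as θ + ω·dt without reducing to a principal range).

(3.2500, 4.2990, 2.0944)

θ' = 2.0944 + 0.0·1.5 = 2.0944
ω = 0 → straight: x' = 4 + 1.0·cos(2.0944)·1.5 = 3.2500
y' = 3 + 1.0·sin(2.0944)·1.5 = 4.2990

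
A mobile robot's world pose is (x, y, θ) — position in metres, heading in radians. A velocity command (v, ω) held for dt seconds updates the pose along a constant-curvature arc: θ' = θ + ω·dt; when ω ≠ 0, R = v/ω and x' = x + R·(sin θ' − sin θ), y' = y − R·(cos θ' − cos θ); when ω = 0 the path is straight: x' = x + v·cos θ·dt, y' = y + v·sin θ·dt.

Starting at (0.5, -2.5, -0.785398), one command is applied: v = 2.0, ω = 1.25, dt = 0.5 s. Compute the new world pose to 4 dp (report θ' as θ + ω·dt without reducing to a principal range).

(1.3758, -2.9481, -0.1604)

θ' = -0.7854 + 1.25·0.5 = -0.1604
R = v/ω = 2.0/1.25 = 1.6000
x' = 0.5 + 1.6000·(sin -0.1604 − sin -0.7854) = 1.3758
y' = -2.5 − 1.6000·(cos -0.1604 − cos -0.7854) = -2.9481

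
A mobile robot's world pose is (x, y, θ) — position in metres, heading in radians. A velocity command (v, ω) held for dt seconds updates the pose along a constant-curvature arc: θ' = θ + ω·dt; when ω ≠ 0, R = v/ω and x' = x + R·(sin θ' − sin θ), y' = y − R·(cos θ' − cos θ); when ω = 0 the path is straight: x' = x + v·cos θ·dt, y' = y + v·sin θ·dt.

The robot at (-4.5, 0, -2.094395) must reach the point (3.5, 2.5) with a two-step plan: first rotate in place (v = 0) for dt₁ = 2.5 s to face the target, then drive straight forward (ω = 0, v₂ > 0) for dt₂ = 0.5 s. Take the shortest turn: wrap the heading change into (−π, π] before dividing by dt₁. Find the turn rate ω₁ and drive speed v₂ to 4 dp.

ω₁ = 0.9589, v₂ = 16.7631

heading to target = atan2(2.5−0, 3.5−-4.5) = 0.3029
Δθ = wrap(0.3029 − -2.0944) = 2.3973; ω₁ = Δθ/dt₁ = 0.9589
distance = √((3.5−-4.5)² + (2.5−0)²) = 8.3815; v₂ = distance/dt₂ = 16.7631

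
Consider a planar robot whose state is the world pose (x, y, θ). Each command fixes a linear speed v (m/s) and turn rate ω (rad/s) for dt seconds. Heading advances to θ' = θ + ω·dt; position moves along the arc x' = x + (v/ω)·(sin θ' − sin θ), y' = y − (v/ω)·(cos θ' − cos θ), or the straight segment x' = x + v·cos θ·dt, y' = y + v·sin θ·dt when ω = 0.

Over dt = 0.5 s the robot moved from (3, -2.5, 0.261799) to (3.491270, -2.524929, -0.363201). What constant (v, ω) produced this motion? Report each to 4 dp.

Δθ = -0.363201 − 0.261799 = -0.625000
ω = Δθ/dt = -0.625000/0.5 = -1.2500
R = Δx/(sin θ' − sin θ) = -0.8000
v = R·ω = -0.8000·-1.2500 = 1.0000

v = 1.0000, ω = -1.2500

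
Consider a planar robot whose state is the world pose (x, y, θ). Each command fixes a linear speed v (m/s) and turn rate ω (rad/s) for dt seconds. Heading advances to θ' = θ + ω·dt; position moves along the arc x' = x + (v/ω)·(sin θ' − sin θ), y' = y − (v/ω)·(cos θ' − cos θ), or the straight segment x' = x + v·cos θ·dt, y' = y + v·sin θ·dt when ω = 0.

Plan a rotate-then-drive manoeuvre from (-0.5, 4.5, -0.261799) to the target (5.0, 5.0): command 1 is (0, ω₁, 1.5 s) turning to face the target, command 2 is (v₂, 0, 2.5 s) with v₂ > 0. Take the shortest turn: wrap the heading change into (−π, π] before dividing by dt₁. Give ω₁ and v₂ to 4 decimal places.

heading to target = atan2(5−4.5, 5−-0.5) = 0.0907
Δθ = wrap(0.0907 − -0.2618) = 0.3525; ω₁ = Δθ/dt₁ = 0.2350
distance = √((5−-0.5)² + (5−4.5)²) = 5.5227; v₂ = distance/dt₂ = 2.2091

ω₁ = 0.2350, v₂ = 2.2091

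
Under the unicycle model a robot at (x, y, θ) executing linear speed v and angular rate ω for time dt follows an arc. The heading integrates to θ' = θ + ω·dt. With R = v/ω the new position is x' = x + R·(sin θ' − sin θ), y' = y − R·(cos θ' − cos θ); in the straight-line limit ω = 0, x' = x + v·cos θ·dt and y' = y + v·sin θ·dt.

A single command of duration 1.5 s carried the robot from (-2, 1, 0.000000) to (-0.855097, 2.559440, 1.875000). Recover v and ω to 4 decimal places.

v = 1.5000, ω = 1.2500

Δθ = 1.875000 − 0.000000 = 1.875000
ω = Δθ/dt = 1.875000/1.5 = 1.2500
R = −Δy/(cos θ' − cos θ) = 1.2000
v = R·ω = 1.2000·1.2500 = 1.5000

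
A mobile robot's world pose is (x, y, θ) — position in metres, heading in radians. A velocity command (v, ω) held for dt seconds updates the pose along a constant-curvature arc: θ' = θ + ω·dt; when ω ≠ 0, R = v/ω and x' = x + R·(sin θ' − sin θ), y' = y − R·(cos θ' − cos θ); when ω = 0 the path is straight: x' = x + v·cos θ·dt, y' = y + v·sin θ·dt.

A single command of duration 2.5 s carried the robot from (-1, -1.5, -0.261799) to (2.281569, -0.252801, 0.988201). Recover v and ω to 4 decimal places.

Δθ = 0.988201 − -0.261799 = 1.250000
ω = Δθ/dt = 1.250000/2.5 = 0.5000
R = Δx/(sin θ' − sin θ) = 3.0000
v = R·ω = 3.0000·0.5000 = 1.5000

v = 1.5000, ω = 0.5000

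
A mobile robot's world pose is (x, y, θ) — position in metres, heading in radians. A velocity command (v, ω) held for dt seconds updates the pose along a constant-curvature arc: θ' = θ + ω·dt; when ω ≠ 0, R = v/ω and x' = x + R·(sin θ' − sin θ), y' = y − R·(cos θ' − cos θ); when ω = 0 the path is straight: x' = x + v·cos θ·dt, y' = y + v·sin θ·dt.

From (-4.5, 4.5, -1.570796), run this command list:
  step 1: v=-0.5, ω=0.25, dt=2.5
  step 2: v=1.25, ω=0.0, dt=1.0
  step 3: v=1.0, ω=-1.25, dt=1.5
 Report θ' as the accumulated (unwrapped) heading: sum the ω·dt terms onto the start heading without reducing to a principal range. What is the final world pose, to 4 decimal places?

step 1: θ'=-0.9458 (R=-2.0000) → pose (-4.8781, 5.6702, -0.9458)
step 2: θ'=-0.9458 (straight) → pose (-4.1467, 4.6565, -0.9458)
step 3: θ'=-2.8208 (R=-0.8000) → pose (-4.5432, 3.4292, -2.8208)

(-4.5432, 3.4292, -2.8208)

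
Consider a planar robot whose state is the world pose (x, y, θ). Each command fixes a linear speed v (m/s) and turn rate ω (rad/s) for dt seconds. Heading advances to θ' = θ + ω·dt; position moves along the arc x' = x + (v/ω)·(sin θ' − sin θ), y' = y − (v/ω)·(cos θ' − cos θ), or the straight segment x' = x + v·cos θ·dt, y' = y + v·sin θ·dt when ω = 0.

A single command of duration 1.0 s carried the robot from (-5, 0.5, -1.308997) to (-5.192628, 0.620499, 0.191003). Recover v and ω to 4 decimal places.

Δθ = 0.191003 − -1.308997 = 1.500000
ω = Δθ/dt = 1.500000/1.0 = 1.5000
R = Δx/(sin θ' − sin θ) = -0.1667
v = R·ω = -0.1667·1.5000 = -0.2500

v = -0.2500, ω = 1.5000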